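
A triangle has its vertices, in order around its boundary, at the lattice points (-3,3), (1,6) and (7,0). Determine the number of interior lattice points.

The shoelace formula gives twice the area as |[(-3)·6 − 1·3] + [1·0 − 7·6] + [7·3 − (-3)·0]| = 42, so the area is 21.
Along each edge there are gcd(|Δx|,|Δy|)+1 lattice points, so counting each shared vertex once the boundary has gcd(4,3) + gcd(6,6) + gcd(10,3) = 1+6+1 = 8.
By Pick's theorem A = I + B/2 − 1, so I = 21 − 8/2 + 1 = 18.

18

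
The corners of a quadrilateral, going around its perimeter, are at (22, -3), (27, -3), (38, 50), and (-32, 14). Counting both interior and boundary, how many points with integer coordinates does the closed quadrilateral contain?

By the shoelace formula, twice the signed area is |[22·(-3) − 27·(-3)] + [27·50 − 38·(-3)] + [38·14 − (-32)·50] + [(-32)·(-3) − 22·14]| = 3399, so the area is 1699.5.
Summing gcd(|Δx|,|Δy|) over the edges gives the boundary count: gcd(5,0) + gcd(11,53) + gcd(70,36) + gcd(54,17) = 5+1+2+1 = 9.
Pick's theorem gives I = A − B/2 + 1 = 1699.5 − 9/2 + 1 = 1696, so the closed region contains I + B = 1696 + 9 = 1705 lattice points.

1705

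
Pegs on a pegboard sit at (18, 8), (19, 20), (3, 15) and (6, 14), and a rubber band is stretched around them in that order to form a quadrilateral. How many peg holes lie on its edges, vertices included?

9

The number of boundary lattice points is Σ gcd(|Δx|,|Δy|) = gcd(1,12) + gcd(16,5) + gcd(3,1) + gcd(12,6) = 1+1+1+6 = 9.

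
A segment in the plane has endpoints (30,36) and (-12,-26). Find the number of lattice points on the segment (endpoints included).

The number of lattice points on a segment between lattice points is gcd(|Δx|,|Δy|) + 1 = gcd(42,62) + 1 = 2 + 1 = 3.

3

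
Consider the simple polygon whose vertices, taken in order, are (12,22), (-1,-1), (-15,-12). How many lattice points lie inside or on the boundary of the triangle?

By the shoelace formula, twice the signed area is |(12·(-1) − (-1)·22) + ((-1)·(-12) − (-15)·(-1)) + ((-15)·22 − 12·(-12))| = 179, so the area is 179/2.
Summing gcd(|Δx|,|Δy|) over the edges gives the boundary count: gcd(13,23) + gcd(14,11) + gcd(27,34) = 1+1+1 = 3.
Pick's theorem gives I = A − B/2 + 1 = 179/2 − 3/2 + 1 = 89, so the closed region contains I + B = 89 + 3 = 92 lattice points.

92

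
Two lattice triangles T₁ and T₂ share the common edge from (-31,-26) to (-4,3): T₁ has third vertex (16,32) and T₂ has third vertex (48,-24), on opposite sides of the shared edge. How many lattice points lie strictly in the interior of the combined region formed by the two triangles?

The union is the simple quadrilateral with vertices (-31,-26), (16,32), (-4,3), (48,-24) in order.
The shoelace formula gives twice the area as |((-31)·32 − 16·(-26)) + (16·3 − (-4)·32) + ((-4)·(-24) − 48·3) + (48·(-26) − (-31)·(-24))| = 2440, so the area is 1220.
Along each edge there are gcd(|Δx|,|Δy|)+1 lattice points, so counting each shared vertex once the boundary has gcd(47,58) + gcd(20,29) + gcd(52,27) + gcd(79,2) = 1+1+1+1 = 4.
By Pick's theorem I = A − B/2 + 1 = 1220 − 4/2 + 1 = 1219.

1219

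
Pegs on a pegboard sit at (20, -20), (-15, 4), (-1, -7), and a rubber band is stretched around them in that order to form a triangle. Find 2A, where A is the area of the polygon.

49

Using the shoelace formula, 2A = |(20·4 − (-15)·(-20)) + ((-15)·(-7) − (-1)·4) + ((-1)·(-20) − 20·(-7))| = 49, so the area is 24.5.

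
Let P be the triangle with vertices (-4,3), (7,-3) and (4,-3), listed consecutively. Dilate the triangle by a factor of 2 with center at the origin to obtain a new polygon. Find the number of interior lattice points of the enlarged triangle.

The shoelace formula gives twice the area as |((-4)·(-3) − 7·3) + (7·(-3) − 4·(-3)) + (4·3 − (-4)·(-3))| = 18, so the area is 9.
The number of boundary lattice points is Σ gcd(|Δx|,|Δy|) = gcd(11,6) + gcd(3,0) + gcd(8,6) = 1+3+2 = 6.
Scaling by 2 multiplies the area by 2² = 4 (so the new area is 36) and multiplies the boundary lattice-point count by 2, giving 12.
By Pick's theorem, the interior count of the dilated polygon is 36 − 12/2 + 1 = 31.

31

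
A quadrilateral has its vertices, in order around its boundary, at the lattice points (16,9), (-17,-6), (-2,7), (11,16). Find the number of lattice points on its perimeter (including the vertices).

6

Summing gcd(|Δx|,|Δy|) over the edges gives the boundary count: gcd(33,15) + gcd(15,13) + gcd(13,9) + gcd(5,7) = 3+1+1+1 = 6.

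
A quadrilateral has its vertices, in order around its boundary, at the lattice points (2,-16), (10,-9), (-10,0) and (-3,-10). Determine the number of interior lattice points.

109

By the shoelace formula, twice the signed area is |[2·(-9) − 10·(-16)] + [10·0 − (-10)·(-9)] + [(-10)·(-10) − (-3)·0] + [(-3)·(-16) − 2·(-10)]| = 220, so the area is 110.
Along each edge there are gcd(|Δx|,|Δy|)+1 lattice points, so counting each shared vertex once the boundary has gcd(8,7) + gcd(20,9) + gcd(7,10) + gcd(5,6) = 1+1+1+1 = 4.
Pick's theorem gives I = A − B/2 + 1 = 110 − 4/2 + 1 = 109.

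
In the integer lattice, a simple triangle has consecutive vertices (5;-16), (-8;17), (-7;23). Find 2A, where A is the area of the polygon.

111

By the shoelace formula, twice the signed area is |[5·17 − (-8)·(-16)] + [(-8)·23 − (-7)·17] + [(-7)·(-16) − 5·23]| = 111, so the area is 111/2.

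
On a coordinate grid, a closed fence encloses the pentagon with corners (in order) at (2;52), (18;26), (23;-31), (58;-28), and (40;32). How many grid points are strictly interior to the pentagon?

2048

The shoelace formula gives twice the area as |(2·26 − 18·52) + (18·(-31) − 23·26) + (23·(-28) − 58·(-31)) + (58·32 − 40·(-28)) + (40·52 − 2·32)| = 4106, so the area is 2053.
Along each edge there are gcd(|Δx|,|Δy|)+1 lattice points, so counting each shared vertex once the boundary has gcd(16,26) + gcd(5,57) + gcd(35,3) + gcd(18,60) + gcd(38,20) = 2+1+1+6+2 = 12.
By Pick's theorem A = I + B/2 − 1, so I = 2053 − 12/2 + 1 = 2048.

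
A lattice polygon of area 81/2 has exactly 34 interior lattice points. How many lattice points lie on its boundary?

Pick's theorem gives A = I + B/2 − 1, so B = 2(A − I + 1) = 2(81/2 − 34 + 1) = 15.

15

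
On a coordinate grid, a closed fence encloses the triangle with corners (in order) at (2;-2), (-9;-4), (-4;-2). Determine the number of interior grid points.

3

The shoelace formula gives twice the area as |(2·(-4) − (-9)·(-2)) + ((-9)·(-2) − (-4)·(-4)) + ((-4)·(-2) − 2·(-2))| = 12, so the area is 6.
Summing gcd(|Δx|,|Δy|) over the edges gives the boundary count: gcd(11,2) + gcd(5,2) + gcd(6,0) = 1+1+6 = 8.
By Pick's theorem A = I + B/2 − 1, so I = 6 − 8/2 + 1 = 3.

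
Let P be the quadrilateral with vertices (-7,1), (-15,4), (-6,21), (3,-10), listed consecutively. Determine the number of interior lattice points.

The shoelace formula gives twice the area as |[(-7)·4 − (-15)·1] + [(-15)·21 − (-6)·4] + [(-6)·(-10) − 3·21] + [3·1 − (-7)·(-10)]| = 374, so the area is 187.
Along each edge there are gcd(|Δx|,|Δy|)+1 lattice points, so counting each shared vertex once the boundary has gcd(8,3) + gcd(9,17) + gcd(9,31) + gcd(10,11) = 1+1+1+1 = 4.
Pick's theorem gives I = A − B/2 + 1 = 187 − 4/2 + 1 = 186.

186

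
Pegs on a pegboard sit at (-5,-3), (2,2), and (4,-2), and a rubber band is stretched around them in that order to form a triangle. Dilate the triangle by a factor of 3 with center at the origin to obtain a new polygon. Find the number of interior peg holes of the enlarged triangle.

By the shoelace formula, twice the signed area is |((-5)·2 − 2·(-3)) + (2·(-2) − 4·2) + (4·(-3) − (-5)·(-2))| = 38, so the area is 19.
Summing gcd(|Δx|,|Δy|) over the edges gives the boundary count: gcd(7,5) + gcd(2,4) + gcd(9,1) = 1+2+1 = 4.
Scaling by 3 multiplies the area by 3² = 9 (so the new area is 171) and multiplies the boundary lattice-point count by 3, giving 12.
By Pick's theorem, the interior count of the dilated polygon is 171 − 12/2 + 1 = 166.

166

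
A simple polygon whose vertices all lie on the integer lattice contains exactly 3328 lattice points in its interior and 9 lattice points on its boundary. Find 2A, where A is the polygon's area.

Pick's theorem states A = I + B/2 − 1, so A = 3328 + 9/2 − 1 = 6663/2.
Hence 2A = 6663.

6663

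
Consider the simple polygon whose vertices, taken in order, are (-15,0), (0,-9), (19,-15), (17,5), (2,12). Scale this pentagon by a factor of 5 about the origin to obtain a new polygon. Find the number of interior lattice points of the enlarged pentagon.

The shoelace formula gives twice the area as |[(-15)·(-9) − 0·0] + [0·(-15) − 19·(-9)] + [19·5 − 17·(-15)] + [17·12 − 2·5] + [2·0 − (-15)·12]| = 1030, so the area is 515.
Summing gcd(|Δx|,|Δy|) over the edges gives the boundary count: gcd(15,9) + gcd(19,6) + gcd(2,20) + gcd(15,7) + gcd(17,12) = 3+1+2+1+1 = 8.
Scaling by 5 multiplies the area by 5² = 25 (so the new area is 12875) and multiplies the boundary lattice-point count by 5, giving 40.
By Pick's theorem, the interior count of the dilated polygon is 12875 − 40/2 + 1 = 12856.

12856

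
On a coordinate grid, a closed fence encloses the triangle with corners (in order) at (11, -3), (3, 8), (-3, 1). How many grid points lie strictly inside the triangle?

60

By the shoelace formula, twice the signed area is |[11·8 − 3·(-3)] + [3·1 − (-3)·8] + [(-3)·(-3) − 11·1]| = 122, so the area is 61.
Along each edge there are gcd(|Δx|,|Δy|)+1 lattice points, so counting each shared vertex once the boundary has gcd(8,11) + gcd(6,7) + gcd(14,4) = 1+1+2 = 4.
Pick's theorem gives I = A − B/2 + 1 = 61 − 4/2 + 1 = 60.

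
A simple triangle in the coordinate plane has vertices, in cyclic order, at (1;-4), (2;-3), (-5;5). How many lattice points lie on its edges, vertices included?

5

Summing gcd(|Δx|,|Δy|) over the edges gives the boundary count: gcd(1,1) + gcd(7,8) + gcd(6,9) = 1+1+3 = 5.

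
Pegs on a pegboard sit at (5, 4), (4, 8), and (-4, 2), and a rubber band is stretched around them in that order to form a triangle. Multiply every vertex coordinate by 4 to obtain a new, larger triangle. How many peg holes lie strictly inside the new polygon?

Using the shoelace formula, 2A = |[5·8 − 4·4] + [4·2 − (-4)·8] + [(-4)·4 − 5·2]| = 38, so the area is 19.
Along each edge there are gcd(|Δx|,|Δy|)+1 lattice points, so counting each shared vertex once the boundary has gcd(1,4) + gcd(8,6) + gcd(9,2) = 1+2+1 = 4.
Scaling by 4 multiplies the area by 4² = 16 (so the new area is 304) and multiplies the boundary lattice-point count by 4, giving 16.
By Pick's theorem, the interior count of the dilated polygon is 304 − 16/2 + 1 = 297.

297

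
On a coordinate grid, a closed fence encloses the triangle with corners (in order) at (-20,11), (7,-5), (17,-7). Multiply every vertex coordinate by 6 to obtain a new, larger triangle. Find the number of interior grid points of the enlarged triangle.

By the shoelace formula, twice the signed area is |[(-20)·(-5) − 7·11] + [7·(-7) − 17·(-5)] + [17·11 − (-20)·(-7)]| = 106, so the area is 53.
Summing gcd(|Δx|,|Δy|) over the edges gives the boundary count: gcd(27,16) + gcd(10,2) + gcd(37,18) = 1+2+1 = 4.
Scaling by 6 multiplies the area by 6² = 36 (so the new area is 1908) and multiplies the boundary lattice-point count by 6, giving 24.
By Pick's theorem, the interior count of the dilated polygon is 1908 − 24/2 + 1 = 1897.

1897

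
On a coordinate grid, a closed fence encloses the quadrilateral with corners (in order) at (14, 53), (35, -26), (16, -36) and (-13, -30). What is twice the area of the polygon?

Using the shoelace formula, 2A = |(14·(-26) − 35·53) + (35·(-36) − 16·(-26)) + (16·(-30) − (-13)·(-36)) + ((-13)·53 − 14·(-30))| = 4280, so the area is 2140.

4280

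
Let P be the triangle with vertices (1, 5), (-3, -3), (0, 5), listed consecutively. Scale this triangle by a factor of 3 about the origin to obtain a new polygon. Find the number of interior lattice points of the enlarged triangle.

28

Using the shoelace formula, 2A = |[1·(-3) − (-3)·5] + [(-3)·5 − 0·(-3)] + [0·5 − 1·5]| = 8, so the area is 4.
Along each edge there are gcd(|Δx|,|Δy|)+1 lattice points, so counting each shared vertex once the boundary has gcd(4,8) + gcd(3,8) + gcd(1,0) = 4+1+1 = 6.
Scaling by 3 multiplies the area by 3² = 9 (so the new area is 36) and multiplies the boundary lattice-point count by 3, giving 18.
By Pick's theorem, the interior count of the dilated polygon is 36 − 18/2 + 1 = 28.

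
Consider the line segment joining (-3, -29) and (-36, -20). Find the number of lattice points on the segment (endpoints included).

The number of lattice points on a segment between lattice points is gcd(|Δx|,|Δy|) + 1 = gcd(33,9) + 1 = 3 + 1 = 4.

4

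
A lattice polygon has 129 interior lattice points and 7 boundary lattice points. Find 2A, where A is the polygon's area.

Pick's theorem states A = I + B/2 − 1, so A = 129 + 7/2 − 1 = 263/2.
Hence 2A = 263.

263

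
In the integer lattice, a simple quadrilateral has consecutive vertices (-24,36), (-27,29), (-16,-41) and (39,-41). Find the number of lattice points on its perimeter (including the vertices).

64

Summing gcd(|Δx|,|Δy|) over the edges gives the boundary count: gcd(3,7) + gcd(11,70) + gcd(55,0) + gcd(63,77) = 1+1+55+7 = 64.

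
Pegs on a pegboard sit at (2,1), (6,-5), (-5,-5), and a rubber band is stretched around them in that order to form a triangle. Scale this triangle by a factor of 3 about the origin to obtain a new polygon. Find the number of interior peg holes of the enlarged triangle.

277

The shoelace formula gives twice the area as |(2·(-5) − 6·1) + (6·(-5) − (-5)·(-5)) + ((-5)·1 − 2·(-5))| = 66, so the area is 33.
Summing gcd(|Δx|,|Δy|) over the edges gives the boundary count: gcd(4,6) + gcd(11,0) + gcd(7,6) = 2+11+1 = 14.
Scaling by 3 multiplies the area by 3² = 9 (so the new area is 297) and multiplies the boundary lattice-point count by 3, giving 42.
By Pick's theorem, the interior count of the dilated polygon is 297 − 42/2 + 1 = 277.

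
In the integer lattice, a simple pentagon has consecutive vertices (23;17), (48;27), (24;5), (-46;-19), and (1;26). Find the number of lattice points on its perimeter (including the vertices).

11

The number of boundary lattice points is Σ gcd(|Δx|,|Δy|) = gcd(25,10) + gcd(24,22) + gcd(70,24) + gcd(47,45) + gcd(22,9) = 5+2+2+1+1 = 11.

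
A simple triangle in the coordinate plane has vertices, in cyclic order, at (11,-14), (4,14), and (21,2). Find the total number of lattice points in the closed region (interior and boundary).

202

By the shoelace formula, twice the signed area is |[11·14 − 4·(-14)] + [4·2 − 21·14] + [21·(-14) − 11·2]| = 392, so the area is 196.
The number of boundary lattice points is Σ gcd(|Δx|,|Δy|) = gcd(7,28) + gcd(17,12) + gcd(10,16) = 7+1+2 = 10.
Pick's theorem gives I = A − B/2 + 1 = 196 − 10/2 + 1 = 192, so the closed region contains I + B = 192 + 10 = 202 lattice points.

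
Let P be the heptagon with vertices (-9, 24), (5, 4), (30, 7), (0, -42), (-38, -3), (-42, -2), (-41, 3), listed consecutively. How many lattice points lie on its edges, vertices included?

8

The number of boundary lattice points is Σ gcd(|Δx|,|Δy|) = gcd(14,20) + gcd(25,3) + gcd(30,49) + gcd(38,39) + gcd(4,1) + gcd(1,5) + gcd(32,21) = 2+1+1+1+1+1+1 = 8.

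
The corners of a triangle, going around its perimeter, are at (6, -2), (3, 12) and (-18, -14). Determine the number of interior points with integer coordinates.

180

By the shoelace formula, twice the signed area is |[6·12 − 3·(-2)] + [3·(-14) − (-18)·12] + [(-18)·(-2) − 6·(-14)]| = 372, so the area is 186.
The number of boundary lattice points is Σ gcd(|Δx|,|Δy|) = gcd(3,14) + gcd(21,26) + gcd(24,12) = 1+1+12 = 14.
Pick's theorem gives I = A − B/2 + 1 = 186 − 14/2 + 1 = 180.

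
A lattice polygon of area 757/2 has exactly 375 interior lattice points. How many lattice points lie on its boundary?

9

Pick's theorem gives A = I + B/2 − 1, so B = 2(A − I + 1) = 2(757/2 − 375 + 1) = 9.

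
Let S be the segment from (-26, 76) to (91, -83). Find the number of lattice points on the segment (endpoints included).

The number of lattice points on a segment between lattice points is gcd(|Δx|,|Δy|) + 1 = gcd(117,159) + 1 = 3 + 1 = 4.

4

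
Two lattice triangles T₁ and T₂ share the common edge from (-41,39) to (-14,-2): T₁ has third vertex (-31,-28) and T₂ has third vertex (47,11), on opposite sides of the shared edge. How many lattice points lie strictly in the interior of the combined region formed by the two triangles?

2123

The union is the simple quadrilateral with vertices (-41,39), (-31,-28), (-14,-2), (47,11) in order.
By the shoelace formula, twice the signed area is |[(-41)·(-28) − (-31)·39] + [(-31)·(-2) − (-14)·(-28)] + [(-14)·11 − 47·(-2)] + [47·39 − (-41)·11]| = 4251, so the area is 4251/2.
The number of boundary lattice points is Σ gcd(|Δx|,|Δy|) = gcd(10,67) + gcd(17,26) + gcd(61,13) + gcd(88,28) = 1+1+1+4 = 7.
By Pick's theorem I = A − B/2 + 1 = 4251/2 − 7/2 + 1 = 2123.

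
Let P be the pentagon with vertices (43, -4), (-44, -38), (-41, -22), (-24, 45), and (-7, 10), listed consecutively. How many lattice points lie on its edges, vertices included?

6

Summing gcd(|Δx|,|Δy|) over the edges gives the boundary count: gcd(87,34) + gcd(3,16) + gcd(17,67) + gcd(17,35) + gcd(50,14) = 1+1+1+1+2 = 6.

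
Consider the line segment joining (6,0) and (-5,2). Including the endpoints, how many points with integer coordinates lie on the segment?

The number of lattice points on a segment between lattice points is gcd(|Δx|,|Δy|) + 1 = gcd(11,2) + 1 = 1 + 1 = 2.

2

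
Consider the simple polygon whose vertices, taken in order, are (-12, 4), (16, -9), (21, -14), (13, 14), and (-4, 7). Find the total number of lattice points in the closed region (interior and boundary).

357

By the shoelace formula, twice the signed area is |((-12)·(-9) − 16·4) + (16·(-14) − 21·(-9)) + (21·14 − 13·(-14)) + (13·7 − (-4)·14) + ((-4)·4 − (-12)·7)| = 700, so the area is 350.
Summing gcd(|Δx|,|Δy|) over the edges gives the boundary count: gcd(28,13) + gcd(5,5) + gcd(8,28) + gcd(17,7) + gcd(8,3) = 1+5+4+1+1 = 12.
Pick's theorem gives I = A − B/2 + 1 = 350 − 12/2 + 1 = 345, so the closed region contains I + B = 345 + 12 = 357 lattice points.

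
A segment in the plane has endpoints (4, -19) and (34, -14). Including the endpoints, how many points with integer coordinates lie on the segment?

The number of lattice points on a segment between lattice points is gcd(|Δx|,|Δy|) + 1 = gcd(30,5) + 1 = 5 + 1 = 6.

6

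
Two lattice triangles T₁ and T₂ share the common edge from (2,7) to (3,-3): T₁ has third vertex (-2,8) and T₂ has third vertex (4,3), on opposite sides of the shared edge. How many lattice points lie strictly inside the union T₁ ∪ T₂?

The union is the simple quadrilateral with vertices (2,7), (-2,8), (3,-3), (4,3) in order.
The shoelace formula gives twice the area as |[2·8 − (-2)·7] + [(-2)·(-3) − 3·8] + [3·3 − 4·(-3)] + [4·7 − 2·3]| = 55, so the area is 55/2.
Summing gcd(|Δx|,|Δy|) over the edges gives the boundary count: gcd(4,1) + gcd(5,11) + gcd(1,6) + gcd(2,4) = 1+1+1+2 = 5.
By Pick's theorem I = A − B/2 + 1 = 55/2 − 5/2 + 1 = 26.

26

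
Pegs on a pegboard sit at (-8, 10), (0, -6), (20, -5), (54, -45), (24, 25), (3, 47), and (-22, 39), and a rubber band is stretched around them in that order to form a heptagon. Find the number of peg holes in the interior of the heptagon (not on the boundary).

By the shoelace formula, twice the signed area is |[(-8)·(-6) − 0·10] + [0·(-5) − 20·(-6)] + [20·(-45) − 54·(-5)] + [54·25 − 24·(-45)] + [24·47 − 3·25] + [3·39 − (-22)·47] + [(-22)·10 − (-8)·39]| = 4264, so the area is 2132.
The number of boundary lattice points is Σ gcd(|Δx|,|Δy|) = gcd(8,16) + gcd(20,1) + gcd(34,40) + gcd(30,70) + gcd(21,22) + gcd(25,8) + gcd(14,29) = 8+1+2+10+1+1+1 = 24.
Pick's theorem gives I = A − B/2 + 1 = 2132 − 24/2 + 1 = 2121.

2121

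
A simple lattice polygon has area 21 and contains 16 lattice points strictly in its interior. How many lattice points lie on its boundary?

12

Pick's theorem gives A = I + B/2 − 1, so B = 2(A − I + 1) = 2(21 − 16 + 1) = 12.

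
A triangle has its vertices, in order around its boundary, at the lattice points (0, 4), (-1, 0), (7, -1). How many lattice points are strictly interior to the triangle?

Using the shoelace formula, 2A = |(0·0 − (-1)·4) + ((-1)·(-1) − 7·0) + (7·4 − 0·(-1))| = 33, so the area is 33/2.
Along each edge there are gcd(|Δx|,|Δy|)+1 lattice points, so counting each shared vertex once the boundary has gcd(1,4) + gcd(8,1) + gcd(7,5) = 1+1+1 = 3.
By Pick's theorem A = I + B/2 − 1, so I = 33/2 − 3/2 + 1 = 16.

16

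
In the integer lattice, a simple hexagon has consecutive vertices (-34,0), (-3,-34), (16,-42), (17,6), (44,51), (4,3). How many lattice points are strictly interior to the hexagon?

By the shoelace formula, twice the signed area is |((-34)·(-34) − (-3)·0) + ((-3)·(-42) − 16·(-34)) + (16·6 − 17·(-42)) + (17·51 − 44·6) + (44·3 − 4·51) + (4·0 − (-34)·3)| = 3269, so the area is 3269/2.
Along each edge there are gcd(|Δx|,|Δy|)+1 lattice points, so counting each shared vertex once the boundary has gcd(31,34) + gcd(19,8) + gcd(1,48) + gcd(27,45) + gcd(40,48) + gcd(38,3) = 1+1+1+9+8+1 = 21.
By Pick's theorem A = I + B/2 − 1, so I = 3269/2 − 21/2 + 1 = 1625.

1625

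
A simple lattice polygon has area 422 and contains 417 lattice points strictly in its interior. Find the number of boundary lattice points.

12

Pick's theorem gives A = I + B/2 − 1, so B = 2(A − I + 1) = 2(422 − 417 + 1) = 12.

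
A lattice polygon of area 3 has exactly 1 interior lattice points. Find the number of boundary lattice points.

Pick's theorem gives A = I + B/2 − 1, so B = 2(A − I + 1) = 2(3 − 1 + 1) = 6.

6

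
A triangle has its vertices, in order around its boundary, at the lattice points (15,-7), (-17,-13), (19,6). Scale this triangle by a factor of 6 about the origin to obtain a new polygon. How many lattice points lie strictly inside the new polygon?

7045

By the shoelace formula, twice the signed area is |[15·(-13) − (-17)·(-7)] + [(-17)·6 − 19·(-13)] + [19·(-7) − 15·6]| = 392, so the area is 196.
Along each edge there are gcd(|Δx|,|Δy|)+1 lattice points, so counting each shared vertex once the boundary has gcd(32,6) + gcd(36,19) + gcd(4,13) = 2+1+1 = 4.
Scaling by 6 multiplies the area by 6² = 36 (so the new area is 7056) and multiplies the boundary lattice-point count by 6, giving 24.
By Pick's theorem, the interior count of the dilated polygon is 7056 − 24/2 + 1 = 7045.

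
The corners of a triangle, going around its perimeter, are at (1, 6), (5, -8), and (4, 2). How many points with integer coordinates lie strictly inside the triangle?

By the shoelace formula, twice the signed area is |(1·(-8) − 5·6) + (5·2 − 4·(-8)) + (4·6 − 1·2)| = 26, so the area is 13.
Summing gcd(|Δx|,|Δy|) over the edges gives the boundary count: gcd(4,14) + gcd(1,10) + gcd(3,4) = 2+1+1 = 4.
Pick's theorem gives I = A − B/2 + 1 = 13 − 4/2 + 1 = 12.

12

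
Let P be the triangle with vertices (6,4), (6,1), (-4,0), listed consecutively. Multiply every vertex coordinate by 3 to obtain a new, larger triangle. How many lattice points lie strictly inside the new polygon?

By the shoelace formula, twice the signed area is |[6·1 − 6·4] + [6·0 − (-4)·1] + [(-4)·4 − 6·0]| = 30, so the area is 15.
Along each edge there are gcd(|Δx|,|Δy|)+1 lattice points, so counting each shared vertex once the boundary has gcd(0,3) + gcd(10,1) + gcd(10,4) = 3+1+2 = 6.
Scaling by 3 multiplies the area by 3² = 9 (so the new area is 135) and multiplies the boundary lattice-point count by 3, giving 18.
By Pick's theorem, the interior count of the dilated polygon is 135 − 18/2 + 1 = 127.

127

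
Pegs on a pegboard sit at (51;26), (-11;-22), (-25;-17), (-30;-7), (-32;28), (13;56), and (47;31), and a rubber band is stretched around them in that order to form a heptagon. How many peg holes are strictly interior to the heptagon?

By the shoelace formula, twice the signed area is |[51·(-22) − (-11)·26] + [(-11)·(-17) − (-25)·(-22)] + [(-25)·(-7) − (-30)·(-17)] + [(-30)·28 − (-32)·(-7)] + [(-32)·56 − 13·28] + [13·31 − 47·56] + [47·26 − 51·31]| = 7342, so the area is 3671.
The number of boundary lattice points is Σ gcd(|Δx|,|Δy|) = gcd(62,48) + gcd(14,5) + gcd(5,10) + gcd(2,35) + gcd(45,28) + gcd(34,25) + gcd(4,5) = 2+1+5+1+1+1+1 = 12.
Pick's theorem gives I = A − B/2 + 1 = 3671 − 12/2 + 1 = 3666.

3666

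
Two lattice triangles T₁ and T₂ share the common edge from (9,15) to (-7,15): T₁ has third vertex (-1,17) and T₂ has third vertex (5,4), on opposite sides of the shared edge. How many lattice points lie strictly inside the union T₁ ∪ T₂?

102

The union is the simple quadrilateral with vertices (9,15), (-1,17), (-7,15), (5,4) in order.
The shoelace formula gives twice the area as |[9·17 − (-1)·15] + [(-1)·15 − (-7)·17] + [(-7)·4 − 5·15] + [5·15 − 9·4]| = 208, so the area is 104.
The number of boundary lattice points is Σ gcd(|Δx|,|Δy|) = gcd(10,2) + gcd(6,2) + gcd(12,11) + gcd(4,11) = 2+2+1+1 = 6.
By Pick's theorem I = A − B/2 + 1 = 104 − 6/2 + 1 = 102.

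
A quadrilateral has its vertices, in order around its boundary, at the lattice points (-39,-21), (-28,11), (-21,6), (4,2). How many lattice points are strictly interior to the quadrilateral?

By the shoelace formula, twice the signed area is |[(-39)·11 − (-28)·(-21)] + [(-28)·6 − (-21)·11] + [(-21)·2 − 4·6] + [4·(-21) − (-39)·2]| = 1026, so the area is 513.
Summing gcd(|Δx|,|Δy|) over the edges gives the boundary count: gcd(11,32) + gcd(7,5) + gcd(25,4) + gcd(43,23) = 1+1+1+1 = 4.
Pick's theorem gives I = A − B/2 + 1 = 513 − 4/2 + 1 = 512.

512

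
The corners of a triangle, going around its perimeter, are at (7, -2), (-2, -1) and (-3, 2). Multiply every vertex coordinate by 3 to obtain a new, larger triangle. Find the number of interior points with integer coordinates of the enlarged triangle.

The shoelace formula gives twice the area as |[7·(-1) − (-2)·(-2)] + [(-2)·2 − (-3)·(-1)] + [(-3)·(-2) − 7·2]| = 26, so the area is 13.
Summing gcd(|Δx|,|Δy|) over the edges gives the boundary count: gcd(9,1) + gcd(1,3) + gcd(10,4) = 1+1+2 = 4.
Scaling by 3 multiplies the area by 3² = 9 (so the new area is 117) and multiplies the boundary lattice-point count by 3, giving 12.
By Pick's theorem, the interior count of the dilated polygon is 117 − 12/2 + 1 = 112.

112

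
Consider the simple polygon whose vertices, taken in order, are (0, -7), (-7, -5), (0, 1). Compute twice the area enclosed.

56

By the shoelace formula, twice the signed area is |(0·(-5) − (-7)·(-7)) + ((-7)·1 − 0·(-5)) + (0·(-7) − 0·1)| = 56, so the area is 28.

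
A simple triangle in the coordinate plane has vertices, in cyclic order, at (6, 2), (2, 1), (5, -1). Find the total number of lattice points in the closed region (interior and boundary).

8

By the shoelace formula, twice the signed area is |(6·1 − 2·2) + (2·(-1) − 5·1) + (5·2 − 6·(-1))| = 11, so the area is 5.5.
The number of boundary lattice points is Σ gcd(|Δx|,|Δy|) = gcd(4,1) + gcd(3,2) + gcd(1,3) = 1+1+1 = 3.
Pick's theorem gives I = A − B/2 + 1 = 5.5 − 3/2 + 1 = 5, so the closed region contains I + B = 5 + 3 = 8 lattice points.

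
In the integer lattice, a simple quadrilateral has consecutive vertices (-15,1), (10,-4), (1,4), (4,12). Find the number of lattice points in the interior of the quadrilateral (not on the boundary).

134

By the shoelace formula, twice the signed area is |[(-15)·(-4) − 10·1] + [10·4 − 1·(-4)] + [1·12 − 4·4] + [4·1 − (-15)·12]| = 274, so the area is 137.
Along each edge there are gcd(|Δx|,|Δy|)+1 lattice points, so counting each shared vertex once the boundary has gcd(25,5) + gcd(9,8) + gcd(3,8) + gcd(19,11) = 5+1+1+1 = 8.
Pick's theorem gives I = A − B/2 + 1 = 137 − 8/2 + 1 = 134.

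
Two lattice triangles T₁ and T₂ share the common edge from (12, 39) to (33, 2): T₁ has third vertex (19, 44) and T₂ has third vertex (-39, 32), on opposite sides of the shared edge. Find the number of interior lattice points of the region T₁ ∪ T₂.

The union is the simple quadrilateral with vertices (12, 39), (19, 44), (33, 2), (-39, 32) in order.
Using the shoelace formula, 2A = |[12·44 − 19·39] + [19·2 − 33·44] + [33·32 − (-39)·2] + [(-39)·39 − 12·32]| = 2398, so the area is 1199.
The number of boundary lattice points is Σ gcd(|Δx|,|Δy|) = gcd(7,5) + gcd(14,42) + gcd(72,30) + gcd(51,7) = 1+14+6+1 = 22.
By Pick's theorem I = A − B/2 + 1 = 1199 − 22/2 + 1 = 1189.

1189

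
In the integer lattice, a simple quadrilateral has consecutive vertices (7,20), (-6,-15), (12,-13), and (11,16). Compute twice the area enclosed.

716

Using the shoelace formula, 2A = |[7·(-15) − (-6)·20] + [(-6)·(-13) − 12·(-15)] + [12·16 − 11·(-13)] + [11·20 − 7·16]| = 716, so the area is 358.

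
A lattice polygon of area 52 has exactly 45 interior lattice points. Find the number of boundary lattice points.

16

Pick's theorem gives A = I + B/2 − 1, so B = 2(A − I + 1) = 2(52 − 45 + 1) = 16.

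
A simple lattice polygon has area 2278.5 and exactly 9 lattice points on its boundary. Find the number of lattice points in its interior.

From Pick's theorem, I = A − B/2 + 1 = 2278.5 − 9/2 + 1 = 2275.

2275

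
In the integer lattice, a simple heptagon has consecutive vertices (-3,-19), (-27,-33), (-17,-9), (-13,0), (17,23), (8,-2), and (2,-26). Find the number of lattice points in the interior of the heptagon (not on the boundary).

Using the shoelace formula, 2A = |((-3)·(-33) − (-27)·(-19)) + ((-27)·(-9) − (-17)·(-33)) + ((-17)·0 − (-13)·(-9)) + ((-13)·23 − 17·0) + (17·(-2) − 8·23) + (8·(-26) − 2·(-2)) + (2·(-19) − (-3)·(-26))| = 1686, so the area is 843.
The number of boundary lattice points is Σ gcd(|Δx|,|Δy|) = gcd(24,14) + gcd(10,24) + gcd(4,9) + gcd(30,23) + gcd(9,25) + gcd(6,24) + gcd(5,7) = 2+2+1+1+1+6+1 = 14.
By Pick's theorem A = I + B/2 − 1, so I = 843 − 14/2 + 1 = 837.

837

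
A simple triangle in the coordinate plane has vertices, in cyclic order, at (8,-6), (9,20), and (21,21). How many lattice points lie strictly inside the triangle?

Using the shoelace formula, 2A = |[8·20 − 9·(-6)] + [9·21 − 21·20] + [21·(-6) − 8·21]| = 311, so the area is 311/2.
Along each edge there are gcd(|Δx|,|Δy|)+1 lattice points, so counting each shared vertex once the boundary has gcd(1,26) + gcd(12,1) + gcd(13,27) = 1+1+1 = 3.
Pick's theorem gives I = A − B/2 + 1 = 311/2 − 3/2 + 1 = 155.

155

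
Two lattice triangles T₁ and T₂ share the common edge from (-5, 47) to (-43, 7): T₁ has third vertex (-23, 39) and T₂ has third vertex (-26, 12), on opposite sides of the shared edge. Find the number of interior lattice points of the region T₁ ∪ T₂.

447

The union is the simple quadrilateral with vertices (-5, 47), (-23, 39), (-43, 7), (-26, 12) in order.
By the shoelace formula, twice the signed area is |((-5)·39 − (-23)·47) + ((-23)·7 − (-43)·39) + ((-43)·12 − (-26)·7) + ((-26)·47 − (-5)·12)| = 906, so the area is 453.
Summing gcd(|Δx|,|Δy|) over the edges gives the boundary count: gcd(18,8) + gcd(20,32) + gcd(17,5) + gcd(21,35) = 2+4+1+7 = 14.
By Pick's theorem I = A − B/2 + 1 = 453 − 14/2 + 1 = 447.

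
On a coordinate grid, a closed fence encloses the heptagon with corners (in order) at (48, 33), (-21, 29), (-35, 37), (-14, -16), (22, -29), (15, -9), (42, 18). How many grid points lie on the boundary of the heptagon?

Summing gcd(|Δx|,|Δy|) over the edges gives the boundary count: gcd(69,4) + gcd(14,8) + gcd(21,53) + gcd(36,13) + gcd(7,20) + gcd(27,27) + gcd(6,15) = 1+2+1+1+1+27+3 = 36.

36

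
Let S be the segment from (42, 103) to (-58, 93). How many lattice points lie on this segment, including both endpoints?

The number of lattice points on a segment between lattice points is gcd(|Δx|,|Δy|) + 1 = gcd(100,10) + 1 = 10 + 1 = 11.

11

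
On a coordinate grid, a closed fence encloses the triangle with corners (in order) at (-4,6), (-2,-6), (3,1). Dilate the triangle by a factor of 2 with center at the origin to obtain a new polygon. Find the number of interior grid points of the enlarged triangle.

By the shoelace formula, twice the signed area is |[(-4)·(-6) − (-2)·6] + [(-2)·1 − 3·(-6)] + [3·6 − (-4)·1]| = 74, so the area is 37.
The number of boundary lattice points is Σ gcd(|Δx|,|Δy|) = gcd(2,12) + gcd(5,7) + gcd(7,5) = 2+1+1 = 4.
Scaling by 2 multiplies the area by 2² = 4 (so the new area is 148) and multiplies the boundary lattice-point count by 2, giving 8.
By Pick's theorem, the interior count of the dilated polygon is 148 − 8/2 + 1 = 145.

145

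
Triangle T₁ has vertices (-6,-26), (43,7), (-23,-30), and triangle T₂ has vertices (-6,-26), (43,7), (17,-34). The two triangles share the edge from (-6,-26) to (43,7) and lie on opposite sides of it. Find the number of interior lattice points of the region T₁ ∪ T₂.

757

The union is the simple quadrilateral with vertices (-6,-26), (-23,-30), (43,7), (17,-34) in order.
The shoelace formula gives twice the area as |((-6)·(-30) − (-23)·(-26)) + ((-23)·7 − 43·(-30)) + (43·(-34) − 17·7) + (17·(-26) − (-6)·(-34))| = 1516, so the area is 758.
Along each edge there are gcd(|Δx|,|Δy|)+1 lattice points, so counting each shared vertex once the boundary has gcd(17,4) + gcd(66,37) + gcd(26,41) + gcd(23,8) = 1+1+1+1 = 4.
By Pick's theorem I = A − B/2 + 1 = 758 − 4/2 + 1 = 757.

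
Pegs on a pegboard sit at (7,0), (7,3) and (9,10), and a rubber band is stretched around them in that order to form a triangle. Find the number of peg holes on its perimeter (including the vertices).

The number of boundary lattice points is Σ gcd(|Δx|,|Δy|) = gcd(0,3) + gcd(2,7) + gcd(2,10) = 3+1+2 = 6.

6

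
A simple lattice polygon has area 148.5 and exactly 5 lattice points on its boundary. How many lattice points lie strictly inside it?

147

From Pick's theorem, I = A − B/2 + 1 = 148.5 − 5/2 + 1 = 147.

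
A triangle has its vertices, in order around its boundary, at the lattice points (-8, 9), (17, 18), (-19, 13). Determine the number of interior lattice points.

99

The shoelace formula gives twice the area as |((-8)·18 − 17·9) + (17·13 − (-19)·18) + ((-19)·9 − (-8)·13)| = 199, so the area is 199/2.
Summing gcd(|Δx|,|Δy|) over the edges gives the boundary count: gcd(25,9) + gcd(36,5) + gcd(11,4) = 1+1+1 = 3.
By Pick's theorem A = I + B/2 − 1, so I = 199/2 − 3/2 + 1 = 99.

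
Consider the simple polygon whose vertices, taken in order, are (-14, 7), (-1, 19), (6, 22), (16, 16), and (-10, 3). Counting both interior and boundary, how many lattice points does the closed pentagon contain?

The shoelace formula gives twice the area as |[(-14)·19 − (-1)·7] + [(-1)·22 − 6·19] + [6·16 − 16·22] + [16·3 − (-10)·16] + [(-10)·7 − (-14)·3]| = 471, so the area is 235.5.
The number of boundary lattice points is Σ gcd(|Δx|,|Δy|) = gcd(13,12) + gcd(7,3) + gcd(10,6) + gcd(26,13) + gcd(4,4) = 1+1+2+13+4 = 21.
Pick's theorem gives I = A − B/2 + 1 = 235.5 − 21/2 + 1 = 226, so the closed region contains I + B = 226 + 21 = 247 lattice points.

247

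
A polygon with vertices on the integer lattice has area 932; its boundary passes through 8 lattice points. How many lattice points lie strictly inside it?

Pick's theorem A = I + B/2 − 1 rearranges to I = A − B/2 + 1 = 932 − 8/2 + 1 = 929.

929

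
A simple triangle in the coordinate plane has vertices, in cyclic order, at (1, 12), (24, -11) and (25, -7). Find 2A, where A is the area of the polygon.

115

Using the shoelace formula, 2A = |[1·(-11) − 24·12] + [24·(-7) − 25·(-11)] + [25·12 − 1·(-7)]| = 115, so the area is 57.5.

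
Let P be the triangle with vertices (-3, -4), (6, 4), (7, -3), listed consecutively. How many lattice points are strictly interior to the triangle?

Using the shoelace formula, 2A = |((-3)·4 − 6·(-4)) + (6·(-3) − 7·4) + (7·(-4) − (-3)·(-3))| = 71, so the area is 71/2.
The number of boundary lattice points is Σ gcd(|Δx|,|Δy|) = gcd(9,8) + gcd(1,7) + gcd(10,1) = 1+1+1 = 3.
Pick's theorem gives I = A − B/2 + 1 = 71/2 − 3/2 + 1 = 35.

35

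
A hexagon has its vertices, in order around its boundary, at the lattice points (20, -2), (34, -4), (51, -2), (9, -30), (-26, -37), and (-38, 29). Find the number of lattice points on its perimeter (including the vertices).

The number of boundary lattice points is Σ gcd(|Δx|,|Δy|) = gcd(14,2) + gcd(17,2) + gcd(42,28) + gcd(35,7) + gcd(12,66) + gcd(58,31) = 2+1+14+7+6+1 = 31.

31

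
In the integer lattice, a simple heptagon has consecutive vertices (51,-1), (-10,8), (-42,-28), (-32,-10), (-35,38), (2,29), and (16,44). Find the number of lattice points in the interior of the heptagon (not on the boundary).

Using the shoelace formula, 2A = |[51·8 − (-10)·(-1)] + [(-10)·(-28) − (-42)·8] + [(-42)·(-10) − (-32)·(-28)] + [(-32)·38 − (-35)·(-10)] + [(-35)·29 − 2·38] + [2·44 − 16·29] + [16·(-1) − 51·44]| = 4755, so the area is 4755/2.
Summing gcd(|Δx|,|Δy|) over the edges gives the boundary count: gcd(61,9) + gcd(32,36) + gcd(10,18) + gcd(3,48) + gcd(37,9) + gcd(14,15) + gcd(35,45) = 1+4+2+3+1+1+5 = 17.
Pick's theorem gives I = A − B/2 + 1 = 4755/2 − 17/2 + 1 = 2370.

2370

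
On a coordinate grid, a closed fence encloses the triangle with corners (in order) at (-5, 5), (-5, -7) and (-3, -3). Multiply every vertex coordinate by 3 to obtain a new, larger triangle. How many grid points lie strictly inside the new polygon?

85

The shoelace formula gives twice the area as |[(-5)·(-7) − (-5)·5] + [(-5)·(-3) − (-3)·(-7)] + [(-3)·5 − (-5)·(-3)]| = 24, so the area is 12.
Along each edge there are gcd(|Δx|,|Δy|)+1 lattice points, so counting each shared vertex once the boundary has gcd(0,12) + gcd(2,4) + gcd(2,8) = 12+2+2 = 16.
Scaling by 3 multiplies the area by 3² = 9 (so the new area is 108) and multiplies the boundary lattice-point count by 3, giving 48.
By Pick's theorem, the interior count of the dilated polygon is 108 − 48/2 + 1 = 85.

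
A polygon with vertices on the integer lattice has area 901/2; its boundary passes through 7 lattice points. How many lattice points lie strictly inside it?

448

From Pick's theorem, I = A − B/2 + 1 = 901/2 − 7/2 + 1 = 448.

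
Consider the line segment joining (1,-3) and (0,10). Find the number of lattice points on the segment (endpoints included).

2

The number of lattice points on a segment between lattice points is gcd(|Δx|,|Δy|) + 1 = gcd(1,13) + 1 = 1 + 1 = 2.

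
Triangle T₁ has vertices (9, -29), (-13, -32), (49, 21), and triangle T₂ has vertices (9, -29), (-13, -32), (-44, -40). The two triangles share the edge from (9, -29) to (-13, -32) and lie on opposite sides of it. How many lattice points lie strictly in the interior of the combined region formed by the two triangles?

526

The union is the simple quadrilateral with vertices (9, -29), (49, 21), (-13, -32), (-44, -40) in order.
Using the shoelace formula, 2A = |(9·21 − 49·(-29)) + (49·(-32) − (-13)·21) + ((-13)·(-40) − (-44)·(-32)) + ((-44)·(-29) − 9·(-40))| = 1063, so the area is 531.5.
Along each edge there are gcd(|Δx|,|Δy|)+1 lattice points, so counting each shared vertex once the boundary has gcd(40,50) + gcd(62,53) + gcd(31,8) + gcd(53,11) = 10+1+1+1 = 13.
By Pick's theorem I = A − B/2 + 1 = 531.5 − 13/2 + 1 = 526.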